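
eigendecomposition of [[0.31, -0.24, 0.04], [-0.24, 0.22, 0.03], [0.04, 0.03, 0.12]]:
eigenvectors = [[-0.77, 0.60, 0.22], [0.64, 0.71, 0.31], [-0.03, -0.38, 0.92]]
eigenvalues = [0.51, 0.0, 0.14]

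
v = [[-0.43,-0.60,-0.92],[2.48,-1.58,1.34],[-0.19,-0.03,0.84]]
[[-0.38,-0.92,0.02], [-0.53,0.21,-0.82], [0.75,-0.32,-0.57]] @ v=[[-2.12, 1.68, -0.87], [0.9, 0.01, 0.08], [-1.01, 0.07, -1.6]]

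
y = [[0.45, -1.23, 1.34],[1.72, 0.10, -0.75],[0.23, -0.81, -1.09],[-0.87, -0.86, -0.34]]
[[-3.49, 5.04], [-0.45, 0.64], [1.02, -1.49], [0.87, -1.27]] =y @ [[-1.02, 1.47], [0.67, -0.96], [-1.65, 2.39]]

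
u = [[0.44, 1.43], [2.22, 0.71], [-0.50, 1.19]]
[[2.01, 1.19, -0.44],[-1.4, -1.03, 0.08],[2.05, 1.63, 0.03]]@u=[[3.75, 3.2], [-2.94, -2.64], [4.51, 4.12]]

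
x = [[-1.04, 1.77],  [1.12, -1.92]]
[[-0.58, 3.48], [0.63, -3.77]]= x @ [[1.09, -0.13], [0.31, 1.89]]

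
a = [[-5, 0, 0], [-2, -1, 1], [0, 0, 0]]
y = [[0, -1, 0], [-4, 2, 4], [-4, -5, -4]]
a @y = [[0, 5, 0], [0, -5, -8], [0, 0, 0]]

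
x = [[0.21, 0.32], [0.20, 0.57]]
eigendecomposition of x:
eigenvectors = [[-0.93, -0.55], [0.38, -0.84]]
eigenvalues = [0.08, 0.7]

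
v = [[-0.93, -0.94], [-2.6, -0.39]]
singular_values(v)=[2.85, 0.73]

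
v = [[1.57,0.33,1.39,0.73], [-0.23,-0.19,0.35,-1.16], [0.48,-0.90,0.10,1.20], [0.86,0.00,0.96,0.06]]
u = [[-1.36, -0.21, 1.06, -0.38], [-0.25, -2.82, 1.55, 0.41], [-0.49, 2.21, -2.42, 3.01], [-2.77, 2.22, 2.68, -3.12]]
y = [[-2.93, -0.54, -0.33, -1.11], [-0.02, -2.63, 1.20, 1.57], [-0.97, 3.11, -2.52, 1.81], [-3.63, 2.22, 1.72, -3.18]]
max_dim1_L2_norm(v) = 2.24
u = y + v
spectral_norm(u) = 6.14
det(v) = -0.00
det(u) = -12.19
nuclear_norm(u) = 13.05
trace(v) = 1.54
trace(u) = -9.72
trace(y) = -11.26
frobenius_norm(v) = 3.28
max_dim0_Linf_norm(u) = 3.12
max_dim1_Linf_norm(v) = 1.57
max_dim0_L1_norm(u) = 7.71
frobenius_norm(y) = 8.51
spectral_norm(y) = 6.30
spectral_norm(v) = 2.70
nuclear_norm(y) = 15.18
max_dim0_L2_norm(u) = 4.37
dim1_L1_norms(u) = [3.01, 5.03, 8.13, 10.79]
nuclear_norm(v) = 5.20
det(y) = -109.81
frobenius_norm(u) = 7.96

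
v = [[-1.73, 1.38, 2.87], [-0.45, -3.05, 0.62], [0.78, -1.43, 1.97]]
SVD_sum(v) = [[-1.32,0.68,3.19], [-0.05,0.03,0.13], [-0.46,0.24,1.10]] + [[-0.09, 0.77, -0.2],[0.34, -2.92, 0.76],[0.22, -1.88, 0.49]] + [[-0.32, -0.07, -0.12], [-0.74, -0.16, -0.27], [1.02, 0.22, 0.37]]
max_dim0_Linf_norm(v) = 3.05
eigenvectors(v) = [[-0.58+0.00j, (0.86+0j), 0.86-0.00j], [(-0.04+0j), (-0.13+0.45j), -0.13-0.45j], [-0.82+0.00j, -0.21+0.09j, -0.21-0.09j]]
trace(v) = -2.81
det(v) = 19.43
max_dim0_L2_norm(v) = 3.64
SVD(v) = [[0.94, -0.22, -0.25], [0.04, 0.82, -0.57], [0.33, 0.53, 0.78]] @ diag([3.724899835075924, 3.7009754169742117, 1.4091494532532463]) @ [[-0.37, 0.19, 0.91], [0.11, -0.96, 0.25], [0.92, 0.20, 0.34]]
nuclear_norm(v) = 8.84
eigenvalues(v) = [(2.44+0j), (-2.63+1.03j), (-2.63-1.03j)]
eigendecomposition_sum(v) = [[0.32+0.00j, (-0.32+0j), (1.52-0j)],[0.02+0.00j, -0.02+0.00j, 0.12-0.00j],[0.45+0.00j, (-0.45+0j), (2.15-0j)]] + [[-1.02+0.75j, 0.85+2.66j, 0.68-0.68j], [-0.24-0.65j, -1.51+0.04j, 0.25+0.45j], [(0.17-0.29j), (-0.49-0.55j), -0.09+0.24j]] + [[(-1.02-0.75j), 0.85-2.66j, (0.68+0.68j)], [-0.24+0.65j, (-1.51-0.04j), 0.25-0.45j], [0.17+0.29j, (-0.49+0.55j), (-0.09-0.24j)]]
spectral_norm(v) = 3.72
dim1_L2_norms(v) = [3.62, 3.14, 2.56]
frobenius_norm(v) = 5.44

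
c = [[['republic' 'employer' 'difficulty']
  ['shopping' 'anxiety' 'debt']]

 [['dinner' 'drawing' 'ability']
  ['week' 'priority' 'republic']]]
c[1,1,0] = 'week'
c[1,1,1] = 'priority'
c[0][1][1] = 'anxiety'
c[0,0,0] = 'republic'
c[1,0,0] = 'dinner'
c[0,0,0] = 'republic'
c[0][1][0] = 'shopping'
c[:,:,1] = [['employer', 'anxiety'], ['drawing', 'priority']]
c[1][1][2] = 'republic'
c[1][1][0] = 'week'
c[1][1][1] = 'priority'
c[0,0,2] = 'difficulty'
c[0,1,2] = 'debt'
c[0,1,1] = 'anxiety'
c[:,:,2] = [['difficulty', 'debt'], ['ability', 'republic']]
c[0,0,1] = 'employer'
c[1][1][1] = 'priority'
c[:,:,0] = [['republic', 'shopping'], ['dinner', 'week']]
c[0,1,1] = 'anxiety'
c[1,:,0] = ['dinner', 'week']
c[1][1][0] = 'week'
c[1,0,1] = 'drawing'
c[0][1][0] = 'shopping'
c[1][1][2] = 'republic'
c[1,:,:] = [['dinner', 'drawing', 'ability'], ['week', 'priority', 'republic']]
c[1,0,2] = 'ability'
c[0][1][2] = 'debt'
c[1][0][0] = 'dinner'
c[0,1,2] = 'debt'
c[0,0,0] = 'republic'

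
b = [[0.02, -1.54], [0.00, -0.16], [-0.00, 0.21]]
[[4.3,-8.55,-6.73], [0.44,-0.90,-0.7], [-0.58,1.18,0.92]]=b @ [[3.38, 4.42, 0.99], [-2.75, 5.61, 4.38]]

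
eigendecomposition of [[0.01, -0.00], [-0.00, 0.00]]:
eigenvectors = [[1.00, 0.0],[0.0, 1.00]]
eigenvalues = [0.01, 0.0]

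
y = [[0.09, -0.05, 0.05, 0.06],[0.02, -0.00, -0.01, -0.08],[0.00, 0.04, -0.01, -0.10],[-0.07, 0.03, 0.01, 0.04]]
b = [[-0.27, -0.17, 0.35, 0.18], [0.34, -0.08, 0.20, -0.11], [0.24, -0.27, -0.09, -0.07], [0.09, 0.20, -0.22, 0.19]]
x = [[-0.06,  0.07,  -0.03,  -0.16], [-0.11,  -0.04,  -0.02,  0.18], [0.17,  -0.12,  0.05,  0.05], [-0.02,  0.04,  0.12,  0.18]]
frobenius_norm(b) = 0.84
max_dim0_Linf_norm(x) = 0.18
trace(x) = 0.13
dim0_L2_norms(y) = [0.12, 0.07, 0.05, 0.15]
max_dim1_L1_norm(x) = 0.39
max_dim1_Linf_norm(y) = 0.1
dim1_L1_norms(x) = [0.32, 0.35, 0.39, 0.36]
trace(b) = -0.25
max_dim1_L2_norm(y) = 0.13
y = b @ x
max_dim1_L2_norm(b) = 0.51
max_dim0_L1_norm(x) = 0.57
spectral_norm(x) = 0.32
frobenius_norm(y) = 0.21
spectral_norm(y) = 0.16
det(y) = -0.00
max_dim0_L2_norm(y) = 0.15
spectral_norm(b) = 0.58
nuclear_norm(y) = 0.33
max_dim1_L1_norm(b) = 0.97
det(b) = -0.02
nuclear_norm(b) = 1.55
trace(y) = 0.12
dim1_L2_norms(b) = [0.51, 0.42, 0.38, 0.36]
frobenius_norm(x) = 0.42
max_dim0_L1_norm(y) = 0.28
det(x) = 0.00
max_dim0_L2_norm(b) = 0.5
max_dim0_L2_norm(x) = 0.3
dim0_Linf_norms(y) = [0.09, 0.05, 0.05, 0.1]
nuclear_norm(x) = 0.71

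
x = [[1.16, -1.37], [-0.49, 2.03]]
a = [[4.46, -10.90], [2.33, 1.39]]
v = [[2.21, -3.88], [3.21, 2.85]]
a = v @ x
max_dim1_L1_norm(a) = 15.36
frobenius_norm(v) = 6.19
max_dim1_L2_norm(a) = 11.78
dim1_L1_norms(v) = [6.09, 6.06]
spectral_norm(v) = 4.82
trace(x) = 3.19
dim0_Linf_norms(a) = [4.46, 10.9]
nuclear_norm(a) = 14.47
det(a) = 31.60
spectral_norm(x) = 2.68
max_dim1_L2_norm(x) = 2.09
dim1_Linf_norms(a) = [10.9, 2.33]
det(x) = 1.68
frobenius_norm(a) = 12.09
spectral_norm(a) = 11.78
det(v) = 18.75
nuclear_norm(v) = 8.71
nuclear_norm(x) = 3.31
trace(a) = 5.85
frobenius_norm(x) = 2.75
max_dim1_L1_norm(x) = 2.53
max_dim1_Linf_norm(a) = 10.9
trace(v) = 5.06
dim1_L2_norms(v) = [4.47, 4.29]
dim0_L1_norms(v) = [5.42, 6.73]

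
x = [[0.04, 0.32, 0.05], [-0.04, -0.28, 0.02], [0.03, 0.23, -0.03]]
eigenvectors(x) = [[0.57+0.00j, (-0.97+0j), -0.97-0.00j], [-0.62+0.00j, 0.14-0.02j, 0.14+0.02j], [(0.54+0j), -0.02-0.19j, (-0.02+0.19j)]]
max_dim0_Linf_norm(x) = 0.32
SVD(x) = [[-0.66,-0.74,0.13], [0.58,-0.40,0.71], [-0.47,0.55,0.69]] @ diag([0.4876868716038998, 0.061272733227966523, 0.002677205254682967]) @ [[-0.13, -0.99, -0.01], [0.04, 0.01, -1.0], [-0.99, 0.13, -0.04]]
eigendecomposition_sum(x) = [[(0.04-0j),0.25-0.00j,-0.03+0.00j], [(-0.04+0j),-0.27+0.00j,0.03-0.00j], [(0.03-0j),(0.24-0j),-0.03+0.00j]] + [[0.00+0.01j,  (0.04+0.02j),  0.04+0.01j], [(-0-0j),  (-0.01-0j),  -0.01-0.00j], [(-0+0j),  (-0+0.01j),  (-0+0.01j)]] + [[0.00-0.01j, (0.04-0.02j), (0.04-0.01j)], [(-0+0j), (-0.01+0j), (-0.01+0j)], [(-0-0j), -0.00-0.01j, -0.00-0.01j]]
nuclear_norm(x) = 0.55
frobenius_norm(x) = 0.49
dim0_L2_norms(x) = [0.06, 0.48, 0.06]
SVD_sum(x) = [[0.04,0.32,0.0], [-0.04,-0.28,-0.00], [0.03,0.23,0.0]] + [[-0.00,-0.00,0.05], [-0.00,-0.0,0.02], [0.0,0.00,-0.03]] + [[-0.00, 0.0, -0.0], [-0.0, 0.00, -0.0], [-0.0, 0.00, -0.00]]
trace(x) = -0.27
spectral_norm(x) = 0.49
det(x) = -0.00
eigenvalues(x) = [(-0.26+0j), (-0+0.02j), (-0-0.02j)]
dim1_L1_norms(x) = [0.41, 0.34, 0.29]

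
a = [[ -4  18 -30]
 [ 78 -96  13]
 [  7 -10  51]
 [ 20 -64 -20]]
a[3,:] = [20, -64, -20]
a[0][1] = 18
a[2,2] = 51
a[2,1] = -10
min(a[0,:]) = -30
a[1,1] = -96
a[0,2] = -30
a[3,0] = 20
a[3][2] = -20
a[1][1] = -96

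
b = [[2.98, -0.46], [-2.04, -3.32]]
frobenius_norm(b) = 4.93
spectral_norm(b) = 4.20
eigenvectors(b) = [[0.95,0.07], [-0.30,1.00]]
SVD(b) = [[-0.47, 0.88],[0.88, 0.47]] @ diag([4.197036794599586, 2.5808684865326317]) @ [[-0.76,-0.65], [0.65,-0.76]]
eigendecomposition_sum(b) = [[3.06, -0.22],[-0.97, 0.07]] + [[-0.08, -0.24], [-1.07, -3.39]]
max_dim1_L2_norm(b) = 3.9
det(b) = -10.83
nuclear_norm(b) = 6.78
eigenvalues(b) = [3.13, -3.47]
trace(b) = -0.34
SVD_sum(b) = [[1.51, 1.28],[-2.83, -2.39]] + [[1.47, -1.74], [0.79, -0.93]]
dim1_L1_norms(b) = [3.44, 5.36]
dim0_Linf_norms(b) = [2.98, 3.32]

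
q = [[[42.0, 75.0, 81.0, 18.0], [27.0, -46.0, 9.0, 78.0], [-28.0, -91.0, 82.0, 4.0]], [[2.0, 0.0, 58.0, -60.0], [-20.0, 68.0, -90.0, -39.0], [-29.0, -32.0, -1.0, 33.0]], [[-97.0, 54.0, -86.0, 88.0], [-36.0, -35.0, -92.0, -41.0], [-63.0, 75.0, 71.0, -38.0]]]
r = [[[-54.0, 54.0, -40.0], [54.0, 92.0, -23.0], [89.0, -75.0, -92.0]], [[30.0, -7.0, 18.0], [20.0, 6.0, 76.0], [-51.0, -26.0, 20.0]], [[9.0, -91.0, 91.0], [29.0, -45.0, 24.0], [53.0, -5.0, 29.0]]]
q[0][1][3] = 78.0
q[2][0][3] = 88.0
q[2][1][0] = -36.0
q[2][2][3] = -38.0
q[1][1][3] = -39.0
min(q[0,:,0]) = -28.0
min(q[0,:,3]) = 4.0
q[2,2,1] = 75.0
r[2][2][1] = -5.0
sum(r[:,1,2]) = 77.0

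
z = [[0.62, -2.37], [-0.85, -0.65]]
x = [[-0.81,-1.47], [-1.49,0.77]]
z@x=[[3.03, -2.74], [1.66, 0.75]]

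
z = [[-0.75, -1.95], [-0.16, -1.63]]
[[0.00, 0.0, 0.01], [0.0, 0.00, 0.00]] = z@[[0.00, -0.0, -0.01], [-0.0, 0.0, 0.00]]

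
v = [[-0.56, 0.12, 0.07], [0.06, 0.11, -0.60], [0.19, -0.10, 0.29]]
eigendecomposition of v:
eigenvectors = [[0.94, 0.07, -0.23], [-0.27, 0.87, -0.96], [-0.23, -0.48, -0.19]]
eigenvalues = [-0.61, 0.44, 0.01]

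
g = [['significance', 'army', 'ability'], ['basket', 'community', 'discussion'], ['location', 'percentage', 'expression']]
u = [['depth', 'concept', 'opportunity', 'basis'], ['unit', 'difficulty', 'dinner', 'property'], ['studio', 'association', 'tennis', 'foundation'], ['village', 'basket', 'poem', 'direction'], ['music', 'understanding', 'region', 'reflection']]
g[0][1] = 'army'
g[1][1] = 'community'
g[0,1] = 'army'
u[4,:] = ['music', 'understanding', 'region', 'reflection']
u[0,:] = ['depth', 'concept', 'opportunity', 'basis']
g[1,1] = 'community'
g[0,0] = 'significance'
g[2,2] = 'expression'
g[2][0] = 'location'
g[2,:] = ['location', 'percentage', 'expression']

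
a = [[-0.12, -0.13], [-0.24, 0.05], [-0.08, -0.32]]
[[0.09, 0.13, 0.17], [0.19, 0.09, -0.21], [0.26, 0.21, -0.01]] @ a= [[-0.06, -0.06], [-0.03, 0.05], [-0.08, -0.02]]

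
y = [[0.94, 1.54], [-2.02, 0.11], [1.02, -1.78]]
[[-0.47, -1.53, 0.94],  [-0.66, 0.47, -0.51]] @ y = [[3.61, -2.57], [-2.09, -0.06]]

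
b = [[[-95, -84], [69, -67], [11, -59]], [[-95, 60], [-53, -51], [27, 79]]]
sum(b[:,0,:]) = -214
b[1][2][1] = 79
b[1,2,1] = 79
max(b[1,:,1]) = 79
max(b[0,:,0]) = 69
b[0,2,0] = 11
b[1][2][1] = 79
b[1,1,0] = -53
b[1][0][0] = -95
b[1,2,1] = 79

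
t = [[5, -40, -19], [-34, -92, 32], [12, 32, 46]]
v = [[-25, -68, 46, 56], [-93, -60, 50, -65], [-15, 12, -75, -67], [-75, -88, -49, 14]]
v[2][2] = -75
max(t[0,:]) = 5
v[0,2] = 46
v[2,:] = [-15, 12, -75, -67]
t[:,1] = [-40, -92, 32]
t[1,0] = -34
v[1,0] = -93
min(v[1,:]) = -93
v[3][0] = -75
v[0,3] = 56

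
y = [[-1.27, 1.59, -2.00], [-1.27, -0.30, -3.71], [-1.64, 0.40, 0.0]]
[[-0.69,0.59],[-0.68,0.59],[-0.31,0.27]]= y @ [[0.16, -0.14], [-0.13, 0.11], [0.14, -0.12]]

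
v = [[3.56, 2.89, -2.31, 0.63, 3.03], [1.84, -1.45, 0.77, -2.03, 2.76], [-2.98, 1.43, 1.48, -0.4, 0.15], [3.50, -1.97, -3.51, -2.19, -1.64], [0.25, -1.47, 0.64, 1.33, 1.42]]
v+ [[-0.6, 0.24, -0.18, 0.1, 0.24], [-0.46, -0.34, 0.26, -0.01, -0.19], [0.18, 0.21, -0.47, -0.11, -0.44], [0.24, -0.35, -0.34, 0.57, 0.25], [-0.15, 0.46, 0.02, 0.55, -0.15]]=[[2.96, 3.13, -2.49, 0.73, 3.27], [1.38, -1.79, 1.03, -2.04, 2.57], [-2.8, 1.64, 1.01, -0.51, -0.29], [3.74, -2.32, -3.85, -1.62, -1.39], [0.10, -1.01, 0.66, 1.88, 1.27]]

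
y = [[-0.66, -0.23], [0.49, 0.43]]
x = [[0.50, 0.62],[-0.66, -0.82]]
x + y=[[-0.16,0.39], [-0.17,-0.39]]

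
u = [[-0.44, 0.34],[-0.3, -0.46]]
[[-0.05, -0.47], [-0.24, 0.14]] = u@[[0.34,0.55], [0.30,-0.66]]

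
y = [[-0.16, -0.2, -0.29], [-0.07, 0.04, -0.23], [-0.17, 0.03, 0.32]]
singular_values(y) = [0.51, 0.26, 0.13]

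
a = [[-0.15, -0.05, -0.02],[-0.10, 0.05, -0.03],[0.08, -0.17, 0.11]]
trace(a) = 0.01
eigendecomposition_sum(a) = [[-0.15, -0.05, -0.02], [-0.07, -0.02, -0.01], [0.0, 0.0, 0.0]] + [[-0.0, 0.0, -0.00], [-0.03, 0.06, -0.03], [0.1, -0.21, 0.10]] + [[0.00, -0.01, -0.00], [-0.01, 0.01, 0.0], [-0.02, 0.04, 0.01]]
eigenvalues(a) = [-0.17, 0.15, 0.03]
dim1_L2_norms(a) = [0.16, 0.12, 0.22]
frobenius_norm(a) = 0.29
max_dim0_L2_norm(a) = 0.2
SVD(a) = [[-0.31, 0.87, -0.38], [-0.44, 0.22, 0.87], [0.84, 0.44, 0.32]] @ diag([0.2448306204708598, 0.160921056329296, 0.019036305043714924]) @ [[0.64, -0.61, 0.46], [-0.73, -0.66, 0.15], [-0.21, 0.43, 0.88]]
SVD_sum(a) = [[-0.05,0.05,-0.03],[-0.07,0.07,-0.05],[0.13,-0.13,0.09]] + [[-0.1, -0.09, 0.02], [-0.03, -0.02, 0.01], [-0.05, -0.05, 0.01]] + [[0.00, -0.0, -0.01], [-0.00, 0.01, 0.01], [-0.0, 0.00, 0.01]]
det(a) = -0.00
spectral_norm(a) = 0.24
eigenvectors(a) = [[0.91, -0.02, -0.2], [0.41, -0.26, 0.35], [-0.01, 0.97, 0.92]]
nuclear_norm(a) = 0.42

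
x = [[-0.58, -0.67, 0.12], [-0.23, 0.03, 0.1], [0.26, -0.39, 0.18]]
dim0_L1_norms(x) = [1.07, 1.09, 0.4]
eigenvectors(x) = [[(0.95+0j), (0.16+0.2j), 0.16-0.20j], [(0.28+0j), 0.03-0.28j, (0.03+0.28j)], [(-0.14+0j), 0.92+0.00j, 0.92-0.00j]]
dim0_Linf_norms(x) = [0.58, 0.67, 0.18]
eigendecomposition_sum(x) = [[(-0.64+0j),(-0.46-0j),(0.13+0j)], [(-0.19+0j),(-0.14-0j),(0.04+0j)], [(0.09-0j),0.07+0.00j,-0.02-0.00j]] + [[(0.03+0.01j), (-0.1+0j), (-0+0.04j)], [(-0.02-0.03j), 0.08+0.08j, (0.03-0.03j)], [(0.08-0.07j), (-0.23+0.29j), (0.1+0.09j)]] + [[0.03-0.01j, (-0.1-0j), -0.00-0.04j], [(-0.02+0.03j), (0.08-0.08j), (0.03+0.03j)], [0.08+0.07j, (-0.23-0.29j), (0.1-0.09j)]]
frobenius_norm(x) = 1.06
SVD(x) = [[-0.97,  -0.14,  -0.2], [-0.14,  -0.36,  0.92], [-0.20,  0.92,  0.32]] @ diag([0.9195911412609719, 0.5024711256510637, 0.1321926654595359]) @ [[0.59, 0.79, -0.18], [0.8, -0.55, 0.23], [-0.08, 0.28, 0.96]]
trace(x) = -0.37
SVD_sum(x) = [[-0.52,  -0.70,  0.16], [-0.08,  -0.10,  0.02], [-0.11,  -0.15,  0.03]] + [[-0.06, 0.04, -0.02],[-0.14, 0.10, -0.04],[0.37, -0.26, 0.11]] + [[0.00, -0.01, -0.03], [-0.01, 0.03, 0.12], [-0.0, 0.01, 0.04]]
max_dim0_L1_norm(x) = 1.09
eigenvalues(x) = [(-0.8+0j), (0.21+0.18j), (0.21-0.18j)]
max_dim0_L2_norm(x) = 0.78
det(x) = -0.06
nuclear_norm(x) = 1.55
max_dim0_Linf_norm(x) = 0.67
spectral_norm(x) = 0.92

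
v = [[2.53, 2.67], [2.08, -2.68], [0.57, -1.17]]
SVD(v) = [[0.74, 0.67], [-0.61, 0.71], [-0.28, 0.21]] @ diag([3.9669327902458438, 3.315998226427802]) @ [[0.11,  0.99], [0.99,  -0.11]]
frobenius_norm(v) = 5.17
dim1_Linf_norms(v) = [2.67, 2.68, 1.17]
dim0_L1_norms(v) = [5.18, 6.52]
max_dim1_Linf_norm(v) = 2.68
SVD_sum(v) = [[0.32, 2.91], [-0.27, -2.42], [-0.12, -1.09]] + [[2.21, -0.24], [2.35, -0.26], [0.69, -0.08]]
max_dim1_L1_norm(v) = 5.2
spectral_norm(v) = 3.97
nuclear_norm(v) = 7.28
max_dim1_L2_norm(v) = 3.68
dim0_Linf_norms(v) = [2.53, 2.68]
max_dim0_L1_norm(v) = 6.52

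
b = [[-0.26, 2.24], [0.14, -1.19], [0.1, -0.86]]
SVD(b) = [[-0.84, -0.45], [0.44, -0.89], [0.32, 0.06]] @ diag([2.696385966839067, 0.0016485852577662447]) @ [[0.12, -0.99], [-0.99, -0.12]]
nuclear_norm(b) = 2.70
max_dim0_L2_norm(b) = 2.68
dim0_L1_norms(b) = [0.5, 4.29]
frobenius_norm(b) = 2.70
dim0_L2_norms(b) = [0.31, 2.68]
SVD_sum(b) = [[-0.26, 2.24], [0.14, -1.19], [0.10, -0.86]] + [[0.00, 0.0], [0.0, 0.00], [-0.0, -0.0]]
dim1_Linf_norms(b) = [2.24, 1.19, 0.86]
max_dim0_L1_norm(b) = 4.29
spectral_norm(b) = 2.70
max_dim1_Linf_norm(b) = 2.24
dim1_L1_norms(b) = [2.5, 1.33, 0.96]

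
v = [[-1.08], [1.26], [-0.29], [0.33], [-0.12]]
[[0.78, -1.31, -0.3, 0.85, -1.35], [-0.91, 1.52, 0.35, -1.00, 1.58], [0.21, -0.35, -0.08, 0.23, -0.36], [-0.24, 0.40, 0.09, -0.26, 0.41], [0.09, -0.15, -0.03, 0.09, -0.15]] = v@ [[-0.72, 1.21, 0.28, -0.79, 1.25]]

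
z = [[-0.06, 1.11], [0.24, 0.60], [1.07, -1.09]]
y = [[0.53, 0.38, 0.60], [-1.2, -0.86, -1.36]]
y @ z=[[0.70, 0.16],[-1.59, -0.37]]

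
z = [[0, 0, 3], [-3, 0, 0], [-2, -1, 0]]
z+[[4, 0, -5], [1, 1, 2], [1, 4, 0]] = [[4, 0, -2], [-2, 1, 2], [-1, 3, 0]]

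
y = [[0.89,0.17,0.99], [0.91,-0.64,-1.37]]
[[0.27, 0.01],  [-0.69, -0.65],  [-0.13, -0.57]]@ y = [[0.25, 0.04, 0.25], [-1.21, 0.3, 0.21], [-0.63, 0.34, 0.65]]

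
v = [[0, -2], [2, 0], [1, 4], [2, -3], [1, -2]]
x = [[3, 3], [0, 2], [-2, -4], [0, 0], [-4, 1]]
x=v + [[3, 5], [-2, 2], [-3, -8], [-2, 3], [-5, 3]]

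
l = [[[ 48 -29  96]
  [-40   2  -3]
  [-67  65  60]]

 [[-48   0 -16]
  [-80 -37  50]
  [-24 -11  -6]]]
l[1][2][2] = -6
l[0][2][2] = 60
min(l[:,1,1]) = -37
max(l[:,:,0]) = 48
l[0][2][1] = 65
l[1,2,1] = -11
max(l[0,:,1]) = 65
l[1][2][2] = -6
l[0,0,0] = 48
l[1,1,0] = -80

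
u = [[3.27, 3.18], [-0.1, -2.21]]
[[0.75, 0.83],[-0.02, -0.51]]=u @ [[0.23, 0.03], [-0.0, 0.23]]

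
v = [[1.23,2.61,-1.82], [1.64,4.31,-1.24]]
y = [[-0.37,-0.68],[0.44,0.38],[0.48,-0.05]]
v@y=[[-0.18, 0.25], [0.69, 0.58]]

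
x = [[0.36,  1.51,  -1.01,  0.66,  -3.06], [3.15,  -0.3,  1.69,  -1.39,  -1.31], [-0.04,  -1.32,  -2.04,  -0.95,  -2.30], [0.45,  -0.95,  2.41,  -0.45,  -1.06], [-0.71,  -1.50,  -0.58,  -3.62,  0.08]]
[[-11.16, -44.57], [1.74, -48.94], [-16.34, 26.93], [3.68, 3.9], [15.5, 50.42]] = x@[[-2.82, -15.77], [5.21, -20.18], [4.25, -2.40], [-6.5, -2.02], [3.08, 3.11]]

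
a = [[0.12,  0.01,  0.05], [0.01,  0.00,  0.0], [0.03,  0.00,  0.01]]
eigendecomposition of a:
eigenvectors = [[-0.97, -0.32, -0.14], [-0.07, 0.69, -0.85], [-0.24, 0.65, 0.5]]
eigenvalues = [0.13, -0.0, 0.0]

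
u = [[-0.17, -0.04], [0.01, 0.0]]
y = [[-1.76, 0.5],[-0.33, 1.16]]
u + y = [[-1.93, 0.46], [-0.32, 1.16]]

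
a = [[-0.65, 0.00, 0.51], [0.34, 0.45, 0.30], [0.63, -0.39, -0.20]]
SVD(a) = [[-0.74,0.1,0.67],[0.05,-0.98,0.20],[0.67,0.18,0.72]] @ diag([1.0729288988486154, 0.6473840286009693, 0.33078315786611145]) @ [[0.86,-0.22,-0.46], [-0.44,-0.79,-0.43], [0.27,-0.57,0.78]]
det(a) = -0.23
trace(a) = -0.40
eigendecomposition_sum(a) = [[-0.73+0.00j, (0.1-0j), 0.40+0.00j],[(0.05-0j), -0.01+0.00j, -0.03-0.00j],[0.57-0.00j, (-0.08+0j), (-0.31-0j)]] + [[0.04+0.06j, (-0.05+0.08j), (0.05+0.07j)],[0.14-0.12j, 0.23+0.10j, 0.16-0.17j],[(0.03+0.14j), (-0.15+0.12j), (0.06+0.17j)]] + [[0.04-0.06j, -0.05-0.08j, (0.05-0.07j)], [(0.14+0.12j), 0.23-0.10j, (0.16+0.17j)], [0.03-0.14j, (-0.15-0.12j), (0.06-0.17j)]]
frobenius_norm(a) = 1.30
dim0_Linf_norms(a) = [0.65, 0.45, 0.51]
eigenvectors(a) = [[0.79+0.00j, (-0.04+0.29j), (-0.04-0.29j)], [-0.06+0.00j, (0.75+0j), 0.75-0.00j], [(-0.61+0j), (-0.27+0.52j), (-0.27-0.52j)]]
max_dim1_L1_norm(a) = 1.22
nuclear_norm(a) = 2.05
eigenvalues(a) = [(-1.05+0j), (0.32+0.34j), (0.32-0.34j)]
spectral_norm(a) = 1.07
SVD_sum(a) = [[-0.68, 0.18, 0.37], [0.04, -0.01, -0.02], [0.62, -0.16, -0.33]] + [[-0.03,-0.05,-0.03], [0.28,0.5,0.27], [-0.05,-0.09,-0.05]] + [[0.06,-0.13,0.17], [0.02,-0.04,0.05], [0.06,-0.14,0.18]]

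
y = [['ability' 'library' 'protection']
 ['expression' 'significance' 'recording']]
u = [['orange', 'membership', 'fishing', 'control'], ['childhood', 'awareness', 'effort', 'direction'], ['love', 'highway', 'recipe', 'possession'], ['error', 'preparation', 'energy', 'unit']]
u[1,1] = 'awareness'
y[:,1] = ['library', 'significance']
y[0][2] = 'protection'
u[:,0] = ['orange', 'childhood', 'love', 'error']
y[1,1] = 'significance'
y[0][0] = 'ability'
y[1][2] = 'recording'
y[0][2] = 'protection'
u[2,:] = ['love', 'highway', 'recipe', 'possession']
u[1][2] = 'effort'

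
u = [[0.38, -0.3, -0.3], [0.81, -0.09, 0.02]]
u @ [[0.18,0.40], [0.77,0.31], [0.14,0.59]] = [[-0.2, -0.12],[0.08, 0.31]]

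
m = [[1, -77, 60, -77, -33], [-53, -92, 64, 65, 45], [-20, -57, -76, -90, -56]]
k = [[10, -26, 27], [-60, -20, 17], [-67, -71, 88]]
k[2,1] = -71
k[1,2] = 17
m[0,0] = 1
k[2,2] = 88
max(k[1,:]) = 17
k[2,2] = 88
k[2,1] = -71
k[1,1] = -20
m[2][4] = -56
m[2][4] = -56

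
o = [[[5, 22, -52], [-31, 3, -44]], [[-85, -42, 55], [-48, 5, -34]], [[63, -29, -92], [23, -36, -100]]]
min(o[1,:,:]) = -85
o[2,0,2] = -92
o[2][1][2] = -100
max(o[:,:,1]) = 22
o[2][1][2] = -100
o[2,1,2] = -100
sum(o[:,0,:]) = -155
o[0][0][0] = 5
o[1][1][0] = -48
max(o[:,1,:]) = 23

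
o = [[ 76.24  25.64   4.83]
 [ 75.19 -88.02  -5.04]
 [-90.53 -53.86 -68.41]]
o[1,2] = -5.04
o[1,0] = 75.19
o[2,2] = -68.41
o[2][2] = -68.41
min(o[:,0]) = -90.53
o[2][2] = -68.41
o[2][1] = -53.86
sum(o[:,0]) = 60.900000000000006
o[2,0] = -90.53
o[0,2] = 4.83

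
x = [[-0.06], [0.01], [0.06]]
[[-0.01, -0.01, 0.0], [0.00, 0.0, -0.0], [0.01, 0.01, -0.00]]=x @ [[0.17, 0.14, -0.07]]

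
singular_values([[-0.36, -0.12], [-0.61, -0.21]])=[0.75, 0.0]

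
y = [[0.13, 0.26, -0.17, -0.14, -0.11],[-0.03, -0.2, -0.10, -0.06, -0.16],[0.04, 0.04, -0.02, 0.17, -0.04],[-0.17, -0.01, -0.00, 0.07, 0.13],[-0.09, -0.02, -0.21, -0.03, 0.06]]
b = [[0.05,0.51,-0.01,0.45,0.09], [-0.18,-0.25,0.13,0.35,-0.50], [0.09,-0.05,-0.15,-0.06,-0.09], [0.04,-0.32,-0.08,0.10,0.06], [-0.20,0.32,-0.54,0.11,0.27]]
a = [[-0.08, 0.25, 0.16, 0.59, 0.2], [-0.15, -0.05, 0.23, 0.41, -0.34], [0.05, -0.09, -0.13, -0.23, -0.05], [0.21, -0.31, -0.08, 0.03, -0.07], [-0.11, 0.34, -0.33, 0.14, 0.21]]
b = a + y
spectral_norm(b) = 0.92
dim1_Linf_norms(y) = [0.26, 0.2, 0.17, 0.17, 0.21]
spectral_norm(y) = 0.41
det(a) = -0.00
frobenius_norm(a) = 1.17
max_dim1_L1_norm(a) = 1.28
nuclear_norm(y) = 1.22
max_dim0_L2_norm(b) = 0.73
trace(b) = 0.02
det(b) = -0.01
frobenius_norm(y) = 0.61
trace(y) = 0.04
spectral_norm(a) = 0.87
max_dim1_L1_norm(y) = 0.81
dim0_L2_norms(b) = [0.29, 0.73, 0.58, 0.59, 0.59]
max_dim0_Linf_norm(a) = 0.59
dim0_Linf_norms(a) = [0.21, 0.34, 0.33, 0.59, 0.34]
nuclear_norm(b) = 2.53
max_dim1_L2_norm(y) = 0.38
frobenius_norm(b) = 1.28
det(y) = -0.00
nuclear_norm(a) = 2.13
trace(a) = -0.02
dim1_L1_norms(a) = [1.28, 1.18, 0.55, 0.7, 1.13]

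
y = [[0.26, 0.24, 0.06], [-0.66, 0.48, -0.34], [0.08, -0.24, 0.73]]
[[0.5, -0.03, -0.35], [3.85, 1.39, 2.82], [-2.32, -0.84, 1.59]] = y@[[-1.82,  -0.96,  -4.31], [4.45,  1.10,  2.37], [-1.52,  -0.68,  3.43]]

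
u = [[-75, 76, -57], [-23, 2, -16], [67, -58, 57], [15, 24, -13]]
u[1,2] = -16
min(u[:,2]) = -57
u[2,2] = 57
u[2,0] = 67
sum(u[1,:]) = -37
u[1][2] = -16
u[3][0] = 15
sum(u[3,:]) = 26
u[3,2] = -13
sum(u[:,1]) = 44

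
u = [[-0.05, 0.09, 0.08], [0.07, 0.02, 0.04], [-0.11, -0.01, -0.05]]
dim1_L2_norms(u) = [0.13, 0.08, 0.12]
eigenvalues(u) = [(-0.05+0.05j), (-0.05-0.05j), (0.01+0j)]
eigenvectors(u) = [[(0.03-0.36j), 0.03+0.36j, (0.29+0j)], [(-0.5+0j), (-0.5-0j), 0.74+0.00j], [(0.79+0j), 0.79-0.00j, -0.60+0.00j]]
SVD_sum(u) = [[0.01, 0.00, 0.01],  [0.07, 0.02, 0.04],  [-0.10, -0.02, -0.06]] + [[-0.06, 0.09, 0.07], [-0.00, 0.0, 0.0], [-0.01, 0.01, 0.01]] + [[-0.00, -0.00, 0.00], [0.0, 0.0, -0.00], [0.0, 0.0, -0.00]]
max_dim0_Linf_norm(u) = 0.11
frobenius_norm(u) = 0.20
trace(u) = -0.08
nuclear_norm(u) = 0.28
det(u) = 0.00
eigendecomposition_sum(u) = [[(-0.03+0.02j), (0.04-0j), 0.04+0.01j], [0.03+0.03j, (-0-0.05j), 0.01-0.05j], [(-0.05-0.05j), (0.01+0.09j), (-0.02+0.08j)]] + [[(-0.03-0.02j), 0.04+0.00j, (0.04-0.01j)], [(0.03-0.03j), -0.00+0.05j, (0.01+0.05j)], [-0.05+0.05j, 0.01-0.09j, (-0.02-0.08j)]] + [[0.00+0.00j, (0.01-0j), (0.01-0j)], [0.00+0.00j, 0.03-0.00j, (0.02-0j)], [-0.00-0.00j, (-0.02+0j), -0.02+0.00j]]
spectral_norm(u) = 0.15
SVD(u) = [[0.08,-0.99,-0.09], [0.57,-0.03,0.82], [-0.82,-0.12,0.56]] @ diag([0.1465208385161388, 0.13083840848557562, 0.0035992701328495555]) @ [[0.86, 0.18, 0.48], [0.46, -0.68, -0.57], [0.22, 0.71, -0.67]]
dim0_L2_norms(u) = [0.14, 0.09, 0.1]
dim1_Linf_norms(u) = [0.09, 0.07, 0.11]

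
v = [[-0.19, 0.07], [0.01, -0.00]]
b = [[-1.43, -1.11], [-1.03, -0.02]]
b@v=[[0.26, -0.10], [0.20, -0.07]]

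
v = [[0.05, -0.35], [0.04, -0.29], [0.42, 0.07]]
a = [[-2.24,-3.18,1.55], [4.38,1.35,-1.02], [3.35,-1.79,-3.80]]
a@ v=[[0.41, 1.81],  [-0.16, -2.0],  [-1.50, -0.92]]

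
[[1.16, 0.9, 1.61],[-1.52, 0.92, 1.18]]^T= [[1.16, -1.52], [0.9, 0.92], [1.61, 1.18]]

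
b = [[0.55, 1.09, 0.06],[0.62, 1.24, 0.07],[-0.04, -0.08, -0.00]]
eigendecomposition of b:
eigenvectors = [[-0.66, -0.89, -0.76],[-0.75, 0.44, 0.35],[0.05, 0.12, 0.54]]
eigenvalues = [1.78, 0.0, 0.0]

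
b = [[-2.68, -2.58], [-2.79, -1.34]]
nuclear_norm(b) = 5.53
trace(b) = -4.02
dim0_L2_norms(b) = [3.87, 2.91]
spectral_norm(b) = 4.78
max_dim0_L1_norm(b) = 5.47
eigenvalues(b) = [-4.78, 0.76]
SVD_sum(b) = [[-2.97,  -2.19],[-2.44,  -1.81]] + [[0.29, -0.39], [-0.35, 0.47]]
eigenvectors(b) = [[-0.78,0.60], [-0.63,-0.80]]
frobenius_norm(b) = 4.84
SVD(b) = [[-0.77, -0.64],[-0.64, 0.77]] @ diag([4.780072416209038, 0.7545910785302756]) @ [[0.8, 0.59], [-0.59, 0.8]]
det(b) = -3.61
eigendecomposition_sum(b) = [[-2.97, -2.23], [-2.41, -1.81]] + [[0.29, -0.35], [-0.38, 0.47]]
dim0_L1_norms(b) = [5.47, 3.92]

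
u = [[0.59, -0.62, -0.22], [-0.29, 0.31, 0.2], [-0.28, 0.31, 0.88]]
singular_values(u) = [1.27, 0.57, 0.0]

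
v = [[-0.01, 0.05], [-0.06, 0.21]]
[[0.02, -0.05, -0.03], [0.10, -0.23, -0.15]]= v @ [[-0.20, 0.47, 0.82], [0.42, -0.97, -0.49]]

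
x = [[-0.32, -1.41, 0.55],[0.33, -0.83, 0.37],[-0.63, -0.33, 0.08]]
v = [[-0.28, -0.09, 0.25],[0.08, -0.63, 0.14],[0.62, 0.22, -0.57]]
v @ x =[[-0.1,  0.39,  -0.17],  [-0.32,  0.36,  -0.18],  [0.23,  -0.87,  0.38]]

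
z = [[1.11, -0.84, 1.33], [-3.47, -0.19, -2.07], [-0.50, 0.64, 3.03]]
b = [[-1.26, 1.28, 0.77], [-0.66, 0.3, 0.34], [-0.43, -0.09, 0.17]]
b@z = [[-6.23, 1.31, -1.99], [-1.94, 0.72, -0.47], [-0.25, 0.49, 0.13]]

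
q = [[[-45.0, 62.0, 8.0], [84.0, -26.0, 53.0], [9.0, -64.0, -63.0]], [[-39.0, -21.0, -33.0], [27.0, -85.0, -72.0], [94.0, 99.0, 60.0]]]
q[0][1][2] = 53.0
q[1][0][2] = -33.0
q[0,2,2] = -63.0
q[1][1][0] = 27.0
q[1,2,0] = 94.0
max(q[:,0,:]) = 62.0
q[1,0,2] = -33.0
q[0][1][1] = -26.0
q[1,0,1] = -21.0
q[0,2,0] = 9.0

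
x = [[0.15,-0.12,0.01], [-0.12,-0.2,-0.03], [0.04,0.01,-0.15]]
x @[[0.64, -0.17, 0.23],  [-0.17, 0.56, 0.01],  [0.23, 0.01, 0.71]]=[[0.12, -0.09, 0.04],[-0.05, -0.09, -0.05],[-0.01, -0.0, -0.10]]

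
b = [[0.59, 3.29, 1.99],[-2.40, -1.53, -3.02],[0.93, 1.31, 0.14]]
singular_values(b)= [5.51, 1.95, 0.87]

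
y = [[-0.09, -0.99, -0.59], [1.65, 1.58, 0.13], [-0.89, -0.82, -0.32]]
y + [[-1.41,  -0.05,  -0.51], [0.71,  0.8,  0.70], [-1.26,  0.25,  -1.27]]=[[-1.5, -1.04, -1.1], [2.36, 2.38, 0.83], [-2.15, -0.57, -1.59]]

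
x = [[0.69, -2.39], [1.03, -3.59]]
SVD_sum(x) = [[0.69, -2.39], [1.03, -3.59]] + [[0.00,  0.00], [-0.00,  -0.00]]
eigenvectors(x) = [[0.96, 0.55],  [0.28, 0.83]]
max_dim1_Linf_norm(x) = 3.59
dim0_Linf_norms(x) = [1.03, 3.59]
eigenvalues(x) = [0.01, -2.91]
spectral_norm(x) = 4.49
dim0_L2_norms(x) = [1.24, 4.31]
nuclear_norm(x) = 4.49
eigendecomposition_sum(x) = [[0.01,  -0.0],[0.0,  -0.0]] + [[0.68, -2.39], [1.03, -3.59]]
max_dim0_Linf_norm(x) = 3.59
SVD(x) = [[-0.55,-0.83], [-0.83,0.55]] @ diag([4.487447851817864, 0.0034317947547317803]) @ [[-0.28,  0.96], [-0.96,  -0.28]]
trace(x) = -2.90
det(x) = -0.02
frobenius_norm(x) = 4.49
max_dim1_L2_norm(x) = 3.73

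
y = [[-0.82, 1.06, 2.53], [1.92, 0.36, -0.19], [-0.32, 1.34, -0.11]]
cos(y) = [[-0.22, -0.99, 1.69],[0.8, 0.05, -2.10],[-1.30, 0.32, 1.21]]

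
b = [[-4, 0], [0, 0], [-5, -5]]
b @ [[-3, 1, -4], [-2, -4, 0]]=[[12, -4, 16], [0, 0, 0], [25, 15, 20]]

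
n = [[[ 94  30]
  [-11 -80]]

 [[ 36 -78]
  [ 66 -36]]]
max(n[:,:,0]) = 94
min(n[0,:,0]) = -11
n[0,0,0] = 94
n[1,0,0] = 36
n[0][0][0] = 94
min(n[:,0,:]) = -78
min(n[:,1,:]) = -80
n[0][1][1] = -80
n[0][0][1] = 30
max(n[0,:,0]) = 94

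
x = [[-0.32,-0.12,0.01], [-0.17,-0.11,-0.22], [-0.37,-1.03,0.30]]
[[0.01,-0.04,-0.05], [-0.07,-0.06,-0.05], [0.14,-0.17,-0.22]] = x @ [[-0.01, 0.06, 0.07], [-0.03, 0.18, 0.21], [0.35, 0.12, 0.07]]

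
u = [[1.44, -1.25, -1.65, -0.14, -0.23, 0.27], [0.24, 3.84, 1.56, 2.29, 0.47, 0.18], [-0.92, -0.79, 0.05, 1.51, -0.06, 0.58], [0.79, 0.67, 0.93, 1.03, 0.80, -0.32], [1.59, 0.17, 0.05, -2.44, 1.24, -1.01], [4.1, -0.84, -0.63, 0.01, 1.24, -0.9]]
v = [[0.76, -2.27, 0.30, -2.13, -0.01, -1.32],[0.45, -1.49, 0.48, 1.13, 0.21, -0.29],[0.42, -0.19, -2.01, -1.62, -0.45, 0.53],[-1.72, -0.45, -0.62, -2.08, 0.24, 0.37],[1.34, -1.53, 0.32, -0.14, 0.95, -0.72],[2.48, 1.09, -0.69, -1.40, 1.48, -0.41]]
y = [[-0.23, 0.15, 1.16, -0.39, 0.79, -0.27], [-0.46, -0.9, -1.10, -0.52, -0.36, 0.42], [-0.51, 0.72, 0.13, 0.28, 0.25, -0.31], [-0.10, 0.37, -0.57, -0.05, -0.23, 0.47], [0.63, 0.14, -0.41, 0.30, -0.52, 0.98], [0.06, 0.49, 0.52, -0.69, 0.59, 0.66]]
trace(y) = -0.91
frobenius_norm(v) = 7.03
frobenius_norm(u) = 8.27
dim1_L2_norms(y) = [1.51, 1.68, 1.02, 0.86, 1.38, 1.33]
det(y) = -0.05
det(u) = 0.14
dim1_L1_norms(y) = [2.99, 3.76, 2.2, 1.79, 2.98, 3.01]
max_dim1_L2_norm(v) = 3.48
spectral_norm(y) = 2.38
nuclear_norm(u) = 15.50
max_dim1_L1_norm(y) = 3.76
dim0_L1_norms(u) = [9.08, 7.56, 4.87, 7.42, 4.04, 3.26]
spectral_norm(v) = 4.47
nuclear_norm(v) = 14.30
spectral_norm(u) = 5.83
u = y @ v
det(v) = 0.05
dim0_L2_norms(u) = [4.79, 4.26, 2.53, 3.82, 2.0, 1.54]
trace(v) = -4.28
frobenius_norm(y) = 3.25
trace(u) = 6.70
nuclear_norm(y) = 6.40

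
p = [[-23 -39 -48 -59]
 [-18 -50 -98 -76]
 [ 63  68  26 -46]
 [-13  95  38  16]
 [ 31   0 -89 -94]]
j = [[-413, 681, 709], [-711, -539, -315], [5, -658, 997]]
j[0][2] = 709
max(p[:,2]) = 38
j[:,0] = [-413, -711, 5]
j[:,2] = [709, -315, 997]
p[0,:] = [-23, -39, -48, -59]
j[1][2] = -315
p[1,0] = -18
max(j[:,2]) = 997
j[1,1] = -539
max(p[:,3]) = 16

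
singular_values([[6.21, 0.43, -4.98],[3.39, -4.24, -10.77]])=[13.71, 4.57]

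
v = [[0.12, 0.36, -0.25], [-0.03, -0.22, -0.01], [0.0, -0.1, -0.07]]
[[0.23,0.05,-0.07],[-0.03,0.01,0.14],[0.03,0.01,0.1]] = v@[[0.37,  0.65,  -0.02], [0.10,  -0.11,  -0.59], [-0.61,  -0.05,  -0.57]]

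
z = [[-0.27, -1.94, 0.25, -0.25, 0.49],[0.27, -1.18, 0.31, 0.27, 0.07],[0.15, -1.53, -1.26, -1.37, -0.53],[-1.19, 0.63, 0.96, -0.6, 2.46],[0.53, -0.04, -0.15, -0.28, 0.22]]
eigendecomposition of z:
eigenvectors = [[0.08-0.46j,0.08+0.46j,(0.08+0j),-0.34+0.13j,-0.34-0.13j],[-0.20-0.21j,(-0.2+0.21j),0.05+0.00j,-0.07+0.15j,-0.07-0.15j],[(0.65+0j),0.65-0.00j,(0.72+0j),-0.72+0.00j,-0.72-0.00j],[0.24-0.45j,(0.24+0.45j),(-0.56+0j),0.50+0.14j,0.50-0.14j],[0.01+0.08j,0.01-0.08j,-0.39+0.00j,0.16+0.18j,(0.16-0.18j)]]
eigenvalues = [(-1.27+1.28j), (-1.27-1.28j), (-0+0j), (-0.27+0.7j), (-0.27-0.7j)]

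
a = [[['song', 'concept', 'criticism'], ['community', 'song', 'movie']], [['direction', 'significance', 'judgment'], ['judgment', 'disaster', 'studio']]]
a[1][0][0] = 'direction'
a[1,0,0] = 'direction'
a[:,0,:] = [['song', 'concept', 'criticism'], ['direction', 'significance', 'judgment']]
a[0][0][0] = 'song'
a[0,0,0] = 'song'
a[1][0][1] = 'significance'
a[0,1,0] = 'community'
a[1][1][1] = 'disaster'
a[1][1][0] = 'judgment'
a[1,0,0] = 'direction'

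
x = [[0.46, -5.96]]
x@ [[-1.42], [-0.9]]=[[4.71]]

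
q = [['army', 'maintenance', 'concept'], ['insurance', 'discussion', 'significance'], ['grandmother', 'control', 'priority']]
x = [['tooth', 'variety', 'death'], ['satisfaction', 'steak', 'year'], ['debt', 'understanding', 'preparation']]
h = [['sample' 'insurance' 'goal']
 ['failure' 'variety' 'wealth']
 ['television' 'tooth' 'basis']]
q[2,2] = 'priority'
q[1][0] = 'insurance'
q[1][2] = 'significance'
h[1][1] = 'variety'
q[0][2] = 'concept'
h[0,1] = 'insurance'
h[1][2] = 'wealth'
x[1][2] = 'year'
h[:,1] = ['insurance', 'variety', 'tooth']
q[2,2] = 'priority'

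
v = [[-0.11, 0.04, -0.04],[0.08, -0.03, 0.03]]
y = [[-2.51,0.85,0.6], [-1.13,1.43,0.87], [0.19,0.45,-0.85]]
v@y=[[0.22, -0.05, 0.0], [-0.16, 0.04, -0.00]]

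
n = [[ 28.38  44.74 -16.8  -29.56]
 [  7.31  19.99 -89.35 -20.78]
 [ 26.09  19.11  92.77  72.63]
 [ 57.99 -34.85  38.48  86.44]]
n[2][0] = 26.09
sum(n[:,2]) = 25.1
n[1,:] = [7.31, 19.99, -89.35, -20.78]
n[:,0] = [28.38, 7.31, 26.09, 57.99]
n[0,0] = 28.38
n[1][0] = 7.31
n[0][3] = -29.56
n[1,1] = 19.99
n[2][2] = 92.77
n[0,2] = -16.8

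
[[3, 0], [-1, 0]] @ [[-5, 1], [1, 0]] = [[-15, 3], [5, -1]]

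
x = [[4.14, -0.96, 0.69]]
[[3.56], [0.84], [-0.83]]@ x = [[14.74, -3.42, 2.46], [3.48, -0.81, 0.58], [-3.44, 0.80, -0.57]]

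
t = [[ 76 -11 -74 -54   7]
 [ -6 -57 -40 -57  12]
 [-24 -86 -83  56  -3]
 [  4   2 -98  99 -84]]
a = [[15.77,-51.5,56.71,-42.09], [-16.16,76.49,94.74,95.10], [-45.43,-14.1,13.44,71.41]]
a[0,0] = 15.77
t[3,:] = [4, 2, -98, 99, -84]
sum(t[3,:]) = -77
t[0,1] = -11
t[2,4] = -3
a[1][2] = 94.74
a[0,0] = 15.77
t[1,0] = -6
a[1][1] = 76.49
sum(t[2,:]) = -140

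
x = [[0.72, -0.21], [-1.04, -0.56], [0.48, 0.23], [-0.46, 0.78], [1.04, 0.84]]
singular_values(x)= [1.92, 1.08]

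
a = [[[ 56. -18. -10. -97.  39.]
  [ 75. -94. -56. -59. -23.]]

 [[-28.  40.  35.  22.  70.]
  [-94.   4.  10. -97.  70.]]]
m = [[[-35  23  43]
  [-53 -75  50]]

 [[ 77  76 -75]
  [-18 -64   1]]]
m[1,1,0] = -18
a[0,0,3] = -97.0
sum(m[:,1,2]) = 51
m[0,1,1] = -75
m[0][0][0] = -35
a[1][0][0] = -28.0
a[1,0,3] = 22.0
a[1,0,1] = 40.0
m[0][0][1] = 23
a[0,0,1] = -18.0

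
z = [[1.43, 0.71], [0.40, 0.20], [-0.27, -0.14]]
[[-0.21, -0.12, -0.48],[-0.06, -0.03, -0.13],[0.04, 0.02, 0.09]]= z @[[-0.19, -0.11, -0.44], [0.09, 0.05, 0.21]]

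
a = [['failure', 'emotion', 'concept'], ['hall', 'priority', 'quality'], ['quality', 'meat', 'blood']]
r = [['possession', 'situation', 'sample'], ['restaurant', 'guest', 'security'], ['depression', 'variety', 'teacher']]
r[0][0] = 'possession'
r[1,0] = 'restaurant'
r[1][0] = 'restaurant'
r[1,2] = 'security'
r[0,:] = ['possession', 'situation', 'sample']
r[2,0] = 'depression'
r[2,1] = 'variety'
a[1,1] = 'priority'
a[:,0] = ['failure', 'hall', 'quality']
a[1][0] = 'hall'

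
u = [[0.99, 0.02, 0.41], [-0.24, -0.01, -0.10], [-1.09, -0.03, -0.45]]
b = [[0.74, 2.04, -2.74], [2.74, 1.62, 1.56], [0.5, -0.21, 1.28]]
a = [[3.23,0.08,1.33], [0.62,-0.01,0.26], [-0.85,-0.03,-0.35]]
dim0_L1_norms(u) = [2.32, 0.06, 0.96]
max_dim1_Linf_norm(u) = 1.09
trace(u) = 0.53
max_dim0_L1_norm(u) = 2.32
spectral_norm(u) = 1.61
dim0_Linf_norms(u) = [1.09, 0.03, 0.45]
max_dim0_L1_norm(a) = 4.7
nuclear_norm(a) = 3.70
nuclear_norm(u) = 1.62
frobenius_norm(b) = 5.17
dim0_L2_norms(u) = [1.49, 0.04, 0.62]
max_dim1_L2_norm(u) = 1.18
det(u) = -0.00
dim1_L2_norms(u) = [1.07, 0.26, 1.18]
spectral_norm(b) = 3.67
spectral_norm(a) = 3.67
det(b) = 0.01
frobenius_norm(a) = 3.68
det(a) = 0.00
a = b @ u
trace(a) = 2.87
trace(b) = 3.64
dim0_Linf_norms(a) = [3.23, 0.08, 1.33]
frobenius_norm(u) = 1.61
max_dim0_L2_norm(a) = 3.4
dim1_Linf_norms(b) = [2.74, 2.74, 1.28]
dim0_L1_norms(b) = [3.98, 3.87, 5.58]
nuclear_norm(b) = 7.31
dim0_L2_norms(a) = [3.4, 0.09, 1.4]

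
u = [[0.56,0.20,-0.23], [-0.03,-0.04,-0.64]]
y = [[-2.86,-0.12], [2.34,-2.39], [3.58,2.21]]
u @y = [[-1.96, -1.05],[-2.3, -1.32]]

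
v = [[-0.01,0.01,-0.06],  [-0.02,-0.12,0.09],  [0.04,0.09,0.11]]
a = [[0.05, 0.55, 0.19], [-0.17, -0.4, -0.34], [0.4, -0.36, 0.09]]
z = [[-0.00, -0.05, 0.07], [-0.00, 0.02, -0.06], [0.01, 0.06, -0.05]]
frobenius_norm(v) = 0.22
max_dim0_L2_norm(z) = 0.1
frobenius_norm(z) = 0.13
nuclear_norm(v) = 0.32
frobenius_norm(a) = 0.97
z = a @ v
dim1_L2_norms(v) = [0.06, 0.15, 0.15]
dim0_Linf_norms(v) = [0.04, 0.12, 0.11]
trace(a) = -0.26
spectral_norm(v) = 0.16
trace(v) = -0.02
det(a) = -0.03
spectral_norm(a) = 0.82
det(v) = 0.00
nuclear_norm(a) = 1.41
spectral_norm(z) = 0.13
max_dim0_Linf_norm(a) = 0.55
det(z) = 0.00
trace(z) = -0.03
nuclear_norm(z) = 0.16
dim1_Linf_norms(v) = [0.06, 0.12, 0.11]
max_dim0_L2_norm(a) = 0.77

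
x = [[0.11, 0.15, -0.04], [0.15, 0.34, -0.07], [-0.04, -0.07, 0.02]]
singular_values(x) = [0.43, 0.04, 0.0]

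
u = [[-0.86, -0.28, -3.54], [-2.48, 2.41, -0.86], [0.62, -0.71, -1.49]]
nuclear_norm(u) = 7.85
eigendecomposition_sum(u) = [[-0.19+0.00j, (0.28-0j), (0.12+0j)], [-1.89+0.00j, (2.69-0j), 1.15+0.00j], [(0.32+0j), -0.46+0.00j, -0.20+0.00j]] + [[-0.33+0.83j, (-0.28-0.64j), -1.83-3.25j], [-0.30+0.55j, -0.14-0.46j, -1.00-2.40j], [(0.15+0.08j), (-0.13+0.04j), (-0.65+0.28j)]] + [[-0.33-0.83j, (-0.28+0.64j), -1.83+3.25j], [(-0.3-0.55j), (-0.14+0.46j), -1.00+2.40j], [(0.15-0.08j), -0.13-0.04j, (-0.65-0.28j)]]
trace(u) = 0.06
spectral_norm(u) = 4.24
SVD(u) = [[-0.78, 0.47, -0.42],[-0.6, -0.75, 0.28],[-0.18, 0.47, 0.86]] @ diag([4.237462197806164, 3.335548666980131, 0.2726338430401186]) @ [[0.48, -0.26, 0.84], [0.52, -0.68, -0.51], [0.70, 0.69, -0.19]]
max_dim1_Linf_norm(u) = 3.54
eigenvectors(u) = [[(-0.1+0j),(-0.81+0j),(-0.81-0j)], [-0.98+0.00j,(-0.56-0.07j),(-0.56+0.07j)], [(0.17+0j),(-0.02+0.15j),(-0.02-0.15j)]]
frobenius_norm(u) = 5.40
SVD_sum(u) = [[-1.60,0.86,-2.76], [-1.23,0.66,-2.13], [-0.37,0.20,-0.64]] + [[0.82, -1.06, -0.8], [-1.31, 1.70, 1.28], [0.82, -1.07, -0.81]] + [[-0.08,-0.08,0.02], [0.05,0.05,-0.01], [0.17,0.16,-0.05]]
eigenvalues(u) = [(2.3+0j), (-1.12+0.64j), (-1.12-0.64j)]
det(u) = 3.85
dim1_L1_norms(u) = [4.68, 5.75, 2.82]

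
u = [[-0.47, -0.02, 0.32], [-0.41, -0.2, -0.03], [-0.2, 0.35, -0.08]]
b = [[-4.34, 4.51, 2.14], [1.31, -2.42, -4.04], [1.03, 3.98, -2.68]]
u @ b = [[2.34, -0.8, -1.78], [1.49, -1.48, 0.01], [1.24, -2.07, -1.63]]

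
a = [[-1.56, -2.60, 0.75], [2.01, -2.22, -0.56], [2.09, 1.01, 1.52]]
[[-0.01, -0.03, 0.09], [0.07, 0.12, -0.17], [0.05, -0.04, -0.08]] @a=[[0.14, 0.18, 0.15], [-0.22, -0.62, -0.27], [-0.33, -0.12, -0.06]]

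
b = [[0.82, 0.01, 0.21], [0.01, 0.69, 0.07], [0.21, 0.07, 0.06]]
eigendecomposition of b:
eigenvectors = [[-0.25, 0.96, 0.17],[-0.09, 0.15, -0.98],[0.96, 0.26, -0.05]]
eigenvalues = [-0.0, 0.88, 0.69]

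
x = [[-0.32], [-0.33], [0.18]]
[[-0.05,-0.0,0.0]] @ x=[[0.02]]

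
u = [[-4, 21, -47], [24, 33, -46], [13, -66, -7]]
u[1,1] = 33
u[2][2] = -7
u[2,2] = -7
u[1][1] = 33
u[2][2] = -7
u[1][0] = 24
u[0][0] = -4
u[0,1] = 21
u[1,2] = -46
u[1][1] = 33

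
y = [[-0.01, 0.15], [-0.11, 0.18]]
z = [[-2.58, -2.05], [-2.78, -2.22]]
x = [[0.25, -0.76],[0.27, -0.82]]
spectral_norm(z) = 4.85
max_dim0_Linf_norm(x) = 0.82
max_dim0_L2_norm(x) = 1.12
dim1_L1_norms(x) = [1.01, 1.09]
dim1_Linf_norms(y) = [0.15, 0.18]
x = z @ y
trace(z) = -4.80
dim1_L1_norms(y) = [0.16, 0.29]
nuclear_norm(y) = 0.31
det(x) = 0.00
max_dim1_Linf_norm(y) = 0.18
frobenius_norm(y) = 0.26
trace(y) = 0.17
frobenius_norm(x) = 1.18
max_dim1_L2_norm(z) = 3.56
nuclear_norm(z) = 4.86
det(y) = 0.01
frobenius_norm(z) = 4.85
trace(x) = -0.57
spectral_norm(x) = 1.18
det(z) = 0.03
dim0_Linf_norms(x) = [0.27, 0.82]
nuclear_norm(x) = 1.18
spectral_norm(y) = 0.25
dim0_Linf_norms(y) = [0.11, 0.18]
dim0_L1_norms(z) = [5.36, 4.27]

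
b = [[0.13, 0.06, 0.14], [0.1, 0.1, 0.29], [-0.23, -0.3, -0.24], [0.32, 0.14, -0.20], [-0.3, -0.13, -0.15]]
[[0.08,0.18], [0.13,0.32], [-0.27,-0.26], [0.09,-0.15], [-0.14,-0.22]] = b@[[0.09, 0.3], [0.70, -0.22], [0.18, 1.08]]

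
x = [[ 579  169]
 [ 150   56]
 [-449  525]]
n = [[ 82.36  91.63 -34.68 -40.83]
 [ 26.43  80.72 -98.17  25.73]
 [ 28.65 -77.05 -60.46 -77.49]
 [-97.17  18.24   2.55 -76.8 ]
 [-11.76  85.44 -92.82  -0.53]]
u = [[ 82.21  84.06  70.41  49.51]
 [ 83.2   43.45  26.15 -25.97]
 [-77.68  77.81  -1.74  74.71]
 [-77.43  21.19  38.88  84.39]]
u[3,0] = -77.43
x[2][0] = -449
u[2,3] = 74.71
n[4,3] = -0.53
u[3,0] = -77.43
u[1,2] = 26.15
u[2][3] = 74.71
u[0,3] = 49.51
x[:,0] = [579, 150, -449]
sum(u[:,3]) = 182.64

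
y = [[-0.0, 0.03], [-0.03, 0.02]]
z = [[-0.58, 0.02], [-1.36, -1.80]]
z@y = [[-0.0, -0.02], [0.05, -0.08]]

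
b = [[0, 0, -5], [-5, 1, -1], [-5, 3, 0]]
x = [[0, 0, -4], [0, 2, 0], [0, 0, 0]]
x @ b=[[20, -12, 0], [-10, 2, -2], [0, 0, 0]]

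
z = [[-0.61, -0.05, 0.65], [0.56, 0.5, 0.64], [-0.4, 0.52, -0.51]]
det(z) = 0.68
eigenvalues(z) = [(-0.71+0.58j), (-0.71-0.58j), (0.8+0j)]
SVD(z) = [[0.26, -0.94, 0.24], [0.8, 0.35, 0.48], [-0.53, 0.06, 0.84]] @ diag([1.0873747211036378, 0.8868399438827487, 0.7013780220671514]) @ [[0.46, 0.10, 0.88], [0.83, 0.28, -0.47], [-0.3, 0.95, 0.05]]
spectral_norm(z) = 1.09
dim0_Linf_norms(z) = [0.61, 0.52, 0.65]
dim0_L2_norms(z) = [0.92, 0.72, 1.05]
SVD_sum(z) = [[0.13,  0.03,  0.25], [0.41,  0.09,  0.77], [-0.27,  -0.06,  -0.51]] + [[-0.69, -0.24, 0.39], [0.26, 0.09, -0.14], [0.05, 0.02, -0.03]] + [[-0.05, 0.16, 0.01], [-0.1, 0.32, 0.02], [-0.18, 0.56, 0.03]]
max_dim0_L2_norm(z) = 1.05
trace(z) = -0.62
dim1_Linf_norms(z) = [0.65, 0.64, 0.52]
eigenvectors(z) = [[(0.7+0j), 0.70-0.00j, 0.12+0.00j], [(-0.09-0.36j), (-0.09+0.36j), 0.93+0.00j], [(-0.12+0.6j), (-0.12-0.6j), 0.33+0.00j]]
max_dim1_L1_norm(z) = 1.7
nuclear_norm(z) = 2.68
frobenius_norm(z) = 1.57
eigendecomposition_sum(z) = [[(-0.31+0.32j),-0.07-0.16j,(0.3+0.32j)], [0.21+0.12j,(-0.07+0.05j),0.13-0.20j], [-0.23-0.32j,(0.14-0.03j),-0.32+0.20j]] + [[(-0.31-0.32j), (-0.07+0.16j), (0.3-0.32j)], [(0.21-0.12j), -0.07-0.05j, (0.13+0.2j)], [(-0.23+0.32j), 0.14+0.03j, (-0.32-0.2j)]] + [[0.02-0.00j, 0.08+0.00j, (0.05-0j)], [0.15-0.00j, (0.64+0j), (0.39-0j)], [0.05-0.00j, (0.23+0j), (0.14-0j)]]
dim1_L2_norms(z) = [0.89, 0.99, 0.83]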